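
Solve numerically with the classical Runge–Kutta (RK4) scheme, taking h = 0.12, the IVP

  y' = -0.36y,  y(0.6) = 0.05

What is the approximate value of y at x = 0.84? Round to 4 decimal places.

RK4: k1 = f(x_n, y_n); k2 = f(x_n + h/2, y_n + (h/2)·k1); k3 = f(x_n + h/2, y_n + (h/2)·k2); k4 = f(x_n + h, y_n + h·k3); y_{n+1} = y_n + (h/6)·(k1 + 2k2 + 2k3 + k4).
x=0.600000, y=0.050000:
  k1 = f(0.600000, 0.050000) = -0.018000
  k2 = f(0.660000, 0.048920) = -0.017611
  k3 = f(0.660000, 0.048943) = -0.017620
  k4 = f(0.720000, 0.047886) = -0.017239
  y ← 0.050000 + (0.12/6)·(k1 + 2k2 + 2k3 + k4) = 0.047886
x=0.720000, y=0.047886:
  k1 = f(0.720000, 0.047886) = -0.017239
  k2 = f(0.780000, 0.046852) = -0.016867
  k3 = f(0.780000, 0.046874) = -0.016875
  k4 = f(0.840000, 0.045861) = -0.016510
  y ← 0.047886 + (0.12/6)·(k1 + 2k2 + 2k3 + k4) = 0.045861
y(0.84) ≈ 0.0459

0.0459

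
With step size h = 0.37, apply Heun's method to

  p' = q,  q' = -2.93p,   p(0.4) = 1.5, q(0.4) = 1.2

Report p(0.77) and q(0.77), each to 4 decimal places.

1.6432, -0.6668

Heun on (p,q): k1 = f(s_n, state_n); k2 = f(s_n + h, state_n + h·k1); state_{n+1} = state_n + (h/2)·(k1 + k2).
0.400000: (1.500000, 1.200000)
  k1 = (1.200000, -4.395000)
  predictor → (1.944000, -0.426150)
  k2 = (-0.426150, -5.695920)
  → (1.643162, -0.666820)
(p(0.77), q(0.77)) ≈ (1.6432, -0.6668)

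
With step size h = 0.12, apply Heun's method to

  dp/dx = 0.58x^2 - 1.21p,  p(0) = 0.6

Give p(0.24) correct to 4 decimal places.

Heun: k1 = f(x_n, p_n); k2 = f(x_n + h, p_n + h·k1); p_{n+1} = p_n + (h/2)·(k1 + k2).
x=0.000000, p=0.600000:
  k1 = f(0.000000, 0.600000) = -0.726000
  k2 = f(0.120000, 0.512880) = -0.612233
  p ← 0.600000 + (0.12/2)·(-0.726000 + (-0.612233)) = 0.519706
x=0.120000, p=0.519706:
  k1 = f(0.120000, 0.519706) = -0.620492
  k2 = f(0.240000, 0.445247) = -0.505341
  p ← 0.519706 + (0.12/2)·(-0.620492 + (-0.505341)) = 0.452156
p(0.24) ≈ 0.4522

0.4522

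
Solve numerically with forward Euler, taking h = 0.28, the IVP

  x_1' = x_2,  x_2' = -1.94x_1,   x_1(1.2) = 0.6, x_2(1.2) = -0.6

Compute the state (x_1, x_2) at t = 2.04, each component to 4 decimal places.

-0.1522, -1.2544

Euler on (x_1,x_2): x_1_{n+1} = x_1_n + h·x_1', x_2_{n+1} = x_2_n + h·x_2'.
1.200000: (0.600000, -0.600000); f=(-0.600000, -1.164000) → (0.432000, -0.925920)
1.480000: (0.432000, -0.925920); f=(-0.925920, -0.838080) → (0.172742, -1.160582)
1.760000: (0.172742, -1.160582); f=(-1.160582, -0.335120) → (-0.152221, -1.254416)
(x_1(2.04), x_2(2.04)) ≈ (-0.1522, -1.2544)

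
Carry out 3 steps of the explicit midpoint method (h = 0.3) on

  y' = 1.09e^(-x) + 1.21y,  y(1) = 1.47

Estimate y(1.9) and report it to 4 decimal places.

Midpoint: k1 = f(x_n, y_n); k2 = f(x_n + h/2, y_n + (h/2)·k1); y_{n+1} = y_n + h·k2.
x=1.000000, y=1.470000:
  k1 = f(1.000000, 1.470000) = 2.179689
  k2 = f(1.150000, 1.796953) = 2.519448
  y ← 1.470000 + 0.3·2.519448 = 2.225834
x=1.300000, y=2.225834:
  k1 = f(1.300000, 2.225834) = 2.990319
  k2 = f(1.450000, 2.674382) = 3.491684
  y ← 2.225834 + 0.3·3.491684 = 3.273339
x=1.600000, y=3.273339:
  k1 = f(1.600000, 3.273339) = 4.180808
  k2 = f(1.750000, 3.900461) = 4.908971
  y ← 3.273339 + 0.3·4.908971 = 4.746031
y(1.9) ≈ 4.7460

4.7460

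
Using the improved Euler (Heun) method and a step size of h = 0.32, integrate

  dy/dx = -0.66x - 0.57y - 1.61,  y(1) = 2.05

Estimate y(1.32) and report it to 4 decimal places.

1.0162

Heun: k1 = f(x_n, y_n); k2 = f(x_n + h, y_n + h·k1); y_{n+1} = y_n + (h/2)·(k1 + k2).
x=1.000000, y=2.050000:
  k1 = f(1.000000, 2.050000) = -3.438500
  k2 = f(1.320000, 0.949680) = -3.022518
  y ← 2.050000 + (0.32/2)·(-3.438500 + (-3.022518)) = 1.016237
y(1.32) ≈ 1.0162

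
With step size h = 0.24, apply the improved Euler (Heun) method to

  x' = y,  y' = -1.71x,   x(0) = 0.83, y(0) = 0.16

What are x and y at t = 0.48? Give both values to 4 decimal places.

0.7415, -0.5188

Heun on (x,y): k1 = f(t_n, state_n); k2 = f(t_n + h, state_n + h·k1); state_{n+1} = state_n + (h/2)·(k1 + k2).
0.000000: (0.830000, 0.160000)
  k1 = (0.160000, -1.419300)
  predictor → (0.868400, -0.180632)
  k2 = (-0.180632, -1.484964)
  → (0.827524, -0.188512)
0.240000: (0.827524, -0.188512)
  k1 = (-0.188512, -1.415066)
  predictor → (0.782281, -0.528128)
  k2 = (-0.528128, -1.337701)
  → (0.741527, -0.518844)
(x(0.48), y(0.48)) ≈ (0.7415, -0.5188)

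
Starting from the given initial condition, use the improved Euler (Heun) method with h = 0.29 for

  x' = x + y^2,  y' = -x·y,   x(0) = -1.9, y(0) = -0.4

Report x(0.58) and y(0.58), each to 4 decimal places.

Heun on (x,y): k1 = f(s_n, state_n); k2 = f(s_n + h, state_n + h·k1); state_{n+1} = state_n + (h/2)·(k1 + k2).
0.000000: (-1.900000, -0.400000)
  k1 = (-1.740000, -0.760000)
  predictor → (-2.404600, -0.620400)
  k2 = (-2.019704, -1.491814)
  → (-2.445157, -0.726513)
0.290000: (-2.445157, -0.726513)
  k1 = (-1.917336, -1.776438)
  predictor → (-3.001184, -1.241680)
  k2 = (-1.459415, -3.726511)
  → (-2.934786, -1.524441)
(x(0.58), y(0.58)) ≈ (-2.9348, -1.5244)

-2.9348, -1.5244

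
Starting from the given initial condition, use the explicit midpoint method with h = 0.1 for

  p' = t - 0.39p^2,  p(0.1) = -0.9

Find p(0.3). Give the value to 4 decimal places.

-0.9256

Midpoint: k1 = f(t_n, p_n); k2 = f(t_n + h/2, p_n + (h/2)·k1); p_{n+1} = p_n + h·k2.
t=0.100000, p=-0.900000:
  k1 = f(0.100000, -0.900000) = -0.215900
  k2 = f(0.150000, -0.910795) = -0.173524
  p ← -0.900000 + 0.1·(-0.173524) = -0.917352
t=0.200000, p=-0.917352:
  k1 = f(0.200000, -0.917352) = -0.128199
  k2 = f(0.250000, -0.923762) = -0.082801
  p ← -0.917352 + 0.1·(-0.082801) = -0.925632
p(0.3) ≈ -0.9256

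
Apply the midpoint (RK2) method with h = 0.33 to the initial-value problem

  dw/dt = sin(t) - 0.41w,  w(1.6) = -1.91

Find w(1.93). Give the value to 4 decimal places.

-1.3676

Midpoint: k1 = f(t_n, w_n); k2 = f(t_n + h/2, w_n + (h/2)·k1); w_{n+1} = w_n + h·k2.
t=1.600000, w=-1.910000:
  k1 = f(1.600000, -1.910000) = 1.782674
  k2 = f(1.765000, -1.615859) = 1.643704
  w ← -1.910000 + 0.33·1.643704 = -1.367578
w(1.93) ≈ -1.3676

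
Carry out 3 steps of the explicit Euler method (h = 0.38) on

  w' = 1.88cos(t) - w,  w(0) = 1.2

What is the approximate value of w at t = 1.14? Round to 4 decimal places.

Euler: w_{n+1} = w_n + h·f(t_n, w_n).
t=0.000000, w=1.200000: f=0.680000 → w ← 1.200000 + 0.38·0.680000 = 1.458400
t=0.380000, w=1.458400: f=0.287490 → w ← 1.458400 + 0.38·0.287490 = 1.567646
t=0.760000, w=1.567646: f=-0.204954 → w ← 1.567646 + 0.38·(-0.204954) = 1.489763
w(1.14) ≈ 1.4898

1.4898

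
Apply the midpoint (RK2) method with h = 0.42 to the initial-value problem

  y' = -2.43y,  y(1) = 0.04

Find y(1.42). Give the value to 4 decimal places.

Midpoint: k1 = f(x_n, y_n); k2 = f(x_n + h/2, y_n + (h/2)·k1); y_{n+1} = y_n + h·k2.
x=1.000000, y=0.040000:
  k1 = f(1.000000, 0.040000) = -0.097200
  k2 = f(1.210000, 0.019588) = -0.047599
  y ← 0.040000 + 0.42·(-0.047599) = 0.020008
y(1.42) ≈ 0.0200

0.0200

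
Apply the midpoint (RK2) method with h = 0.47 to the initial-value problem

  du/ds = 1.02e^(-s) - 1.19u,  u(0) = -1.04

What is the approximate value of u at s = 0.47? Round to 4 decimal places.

Midpoint: k1 = f(s_n, u_n); k2 = f(s_n + h/2, u_n + (h/2)·k1); u_{n+1} = u_n + h·k2.
s=0.000000, u=-1.040000:
  k1 = f(0.000000, -1.040000) = 2.257600
  k2 = f(0.235000, -0.509464) = 1.412644
  u ← -1.040000 + 0.47·1.412644 = -0.376057
u(0.47) ≈ -0.3761

-0.3761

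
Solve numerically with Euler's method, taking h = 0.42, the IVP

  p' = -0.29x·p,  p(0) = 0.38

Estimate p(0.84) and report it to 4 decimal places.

0.3606

Euler: p_{n+1} = p_n + h·f(x_n, p_n).
x=0.000000, p=0.380000: f=0.000000 → p ← 0.380000 + 0.42·0.000000 = 0.380000
x=0.420000, p=0.380000: f=-0.046284 → p ← 0.380000 + 0.42·(-0.046284) = 0.360561
p(0.84) ≈ 0.3606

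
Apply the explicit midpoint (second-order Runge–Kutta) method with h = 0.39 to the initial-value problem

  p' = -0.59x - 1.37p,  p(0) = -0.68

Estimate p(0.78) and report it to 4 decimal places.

Midpoint: k1 = f(x_n, p_n); k2 = f(x_n + h/2, p_n + (h/2)·k1); p_{n+1} = p_n + h·k2.
x=0.000000, p=-0.680000:
  k1 = f(0.000000, -0.680000) = 0.931600
  k2 = f(0.195000, -0.498338) = 0.567673
  p ← -0.680000 + 0.39·0.567673 = -0.458608
x=0.390000, p=-0.458608:
  k1 = f(0.390000, -0.458608) = 0.398192
  k2 = f(0.585000, -0.380960) = 0.176765
  p ← -0.458608 + 0.39·0.176765 = -0.389669
p(0.78) ≈ -0.3897

-0.3897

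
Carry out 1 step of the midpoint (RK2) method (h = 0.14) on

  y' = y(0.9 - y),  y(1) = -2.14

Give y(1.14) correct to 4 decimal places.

-3.4101

Midpoint: k1 = f(t_n, y_n); k2 = f(t_n + h/2, y_n + (h/2)·k1); y_{n+1} = y_n + h·k2.
t=1.000000, y=-2.140000:
  k1 = f(1.000000, -2.140000) = -6.505600
  k2 = f(1.070000, -2.595392) = -9.071912
  y ← -2.140000 + 0.14·(-9.071912) = -3.410068
y(1.14) ≈ -3.4101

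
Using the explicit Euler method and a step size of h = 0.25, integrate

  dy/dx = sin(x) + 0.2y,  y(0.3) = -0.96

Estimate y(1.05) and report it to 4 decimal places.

-0.7133

Euler: y_{n+1} = y_n + h·f(x_n, y_n).
x=0.300000, y=-0.960000: f=0.103520 → y ← -0.960000 + 0.25·0.103520 = -0.934120
x=0.550000, y=-0.934120: f=0.335863 → y ← -0.934120 + 0.25·0.335863 = -0.850154
x=0.800000, y=-0.850154: f=0.547325 → y ← -0.850154 + 0.25·0.547325 = -0.713323
y(1.05) ≈ -0.7133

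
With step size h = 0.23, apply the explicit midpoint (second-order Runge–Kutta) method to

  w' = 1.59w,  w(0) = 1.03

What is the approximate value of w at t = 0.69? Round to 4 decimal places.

Midpoint: k1 = f(t_n, w_n); k2 = f(t_n + h/2, w_n + (h/2)·k1); w_{n+1} = w_n + h·k2.
t=0.000000, w=1.030000:
  k1 = f(0.000000, 1.030000) = 1.637700
  k2 = f(0.115000, 1.218336) = 1.937153
  w ← 1.030000 + 0.23·1.937153 = 1.475545
t=0.230000, w=1.475545:
  k1 = f(0.230000, 1.475545) = 2.346117
  k2 = f(0.345000, 1.745349) = 2.775105
  w ← 1.475545 + 0.23·2.775105 = 2.113819
t=0.460000, w=2.113819:
  k1 = f(0.460000, 2.113819) = 3.360973
  k2 = f(0.575000, 2.500331) = 3.975527
  w ← 2.113819 + 0.23·3.975527 = 3.028190
w(0.69) ≈ 3.0282

3.0282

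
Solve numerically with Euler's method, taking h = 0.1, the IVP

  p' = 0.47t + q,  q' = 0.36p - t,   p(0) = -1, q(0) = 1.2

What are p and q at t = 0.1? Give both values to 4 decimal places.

Euler on (p,q): p_{n+1} = p_n + h·p', q_{n+1} = q_n + h·q'.
0.000000: (-1.000000, 1.200000); f=(1.200000, -0.360000) → (-0.880000, 1.164000)
(p(0.1), q(0.1)) ≈ (-0.8800, 1.1640)

-0.8800, 1.1640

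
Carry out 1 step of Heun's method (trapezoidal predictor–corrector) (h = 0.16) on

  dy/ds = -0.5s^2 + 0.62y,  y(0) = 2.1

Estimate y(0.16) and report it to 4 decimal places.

Heun: k1 = f(s_n, y_n); k2 = f(s_n + h, y_n + h·k1); y_{n+1} = y_n + (h/2)·(k1 + k2).
s=0.000000, y=2.100000:
  k1 = f(0.000000, 2.100000) = 1.302000
  k2 = f(0.160000, 2.308320) = 1.418358
  y ← 2.100000 + (0.16/2)·(1.302000 + 1.418358) = 2.317629
y(0.16) ≈ 2.3176

2.3176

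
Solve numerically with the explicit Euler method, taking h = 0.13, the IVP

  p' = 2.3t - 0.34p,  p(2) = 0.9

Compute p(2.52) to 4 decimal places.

Euler: p_{n+1} = p_n + h·f(t_n, p_n).
t=2.000000, p=0.900000: f=4.294000 → p ← 0.900000 + 0.13·4.294000 = 1.458220
t=2.130000, p=1.458220: f=4.403205 → p ← 1.458220 + 0.13·4.403205 = 2.030637
t=2.260000, p=2.030637: f=4.507584 → p ← 2.030637 + 0.13·4.507584 = 2.616623
t=2.390000, p=2.616623: f=4.607348 → p ← 2.616623 + 0.13·4.607348 = 3.215578
p(2.52) ≈ 3.2156

3.2156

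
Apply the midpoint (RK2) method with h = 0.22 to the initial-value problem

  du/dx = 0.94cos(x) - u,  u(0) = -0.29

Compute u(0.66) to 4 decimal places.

0.2626

Midpoint: k1 = f(x_n, u_n); k2 = f(x_n + h/2, u_n + (h/2)·k1); u_{n+1} = u_n + h·k2.
x=0.000000, u=-0.290000:
  k1 = f(0.000000, -0.290000) = 1.230000
  k2 = f(0.110000, -0.154700) = 1.089019
  u ← -0.290000 + 0.22·1.089019 = -0.050416
x=0.220000, u=-0.050416:
  k1 = f(0.220000, -0.050416) = 0.967759
  k2 = f(0.330000, 0.056038) = 0.833242
  u ← -0.050416 + 0.22·0.833242 = 0.132897
x=0.440000, u=0.132897:
  k1 = f(0.440000, 0.132897) = 0.717569
  k2 = f(0.550000, 0.211830) = 0.589543
  u ← 0.132897 + 0.22·0.589543 = 0.262597
u(0.66) ≈ 0.2626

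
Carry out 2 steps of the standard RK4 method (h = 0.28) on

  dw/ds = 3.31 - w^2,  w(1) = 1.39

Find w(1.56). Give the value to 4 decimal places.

1.7551

RK4: k1 = f(s_n, w_n); k2 = f(s_n + h/2, w_n + (h/2)·k1); k3 = f(s_n + h/2, w_n + (h/2)·k2); k4 = f(s_n + h, w_n + h·k3); w_{n+1} = w_n + (h/6)·(k1 + 2k2 + 2k3 + k4).
s=1.000000, w=1.390000:
  k1 = f(1.000000, 1.390000) = 1.377900
  k2 = f(1.140000, 1.582906) = 0.804409
  k3 = f(1.140000, 1.502617) = 1.052142
  k4 = f(1.280000, 1.684600) = 0.472124
  w ← 1.390000 + (0.28/6)·(k1 + 2k2 + 2k3 + k4) = 1.649612
s=1.280000, w=1.649612:
  k1 = f(1.280000, 1.649612) = 0.588779
  k2 = f(1.420000, 1.732041) = 0.310032
  k3 = f(1.420000, 1.693017) = 0.443693
  k4 = f(1.560000, 1.773847) = 0.163468
  w ← 1.649612 + (0.28/6)·(k1 + 2k2 + 2k3 + k4) = 1.755065
w(1.56) ≈ 1.7551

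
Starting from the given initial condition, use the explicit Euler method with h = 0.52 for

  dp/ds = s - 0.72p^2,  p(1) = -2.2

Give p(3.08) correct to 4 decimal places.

Euler: p_{n+1} = p_n + h·f(s_n, p_n).
s=1.000000, p=-2.200000: f=-2.484800 → p ← -2.200000 + 0.52·(-2.484800) = -3.492096
s=1.520000, p=-3.492096: f=-7.260209 → p ← -3.492096 + 0.52·(-7.260209) = -7.267405
s=2.040000, p=-7.267405: f=-35.986922 → p ← -7.267405 + 0.52·(-35.986922) = -25.980604
s=2.560000, p=-25.980604: f=-483.434085 → p ← -25.980604 + 0.52·(-483.434085) = -277.366328
p(3.08) ≈ -277.3663

-277.3663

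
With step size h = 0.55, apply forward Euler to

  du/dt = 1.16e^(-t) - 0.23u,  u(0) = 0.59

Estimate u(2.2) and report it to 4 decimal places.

1.3576

Euler: u_{n+1} = u_n + h·f(t_n, u_n).
t=0.000000, u=0.590000: f=1.024300 → u ← 0.590000 + 0.55·1.024300 = 1.153365
t=0.550000, u=1.153365: f=0.403988 → u ← 1.153365 + 0.55·0.403988 = 1.375558
t=1.100000, u=1.375558: f=0.069752 → u ← 1.375558 + 0.55·0.069752 = 1.413922
t=1.650000, u=1.413922: f=-0.102424 → u ← 1.413922 + 0.55·(-0.102424) = 1.357589
u(2.2) ≈ 1.3576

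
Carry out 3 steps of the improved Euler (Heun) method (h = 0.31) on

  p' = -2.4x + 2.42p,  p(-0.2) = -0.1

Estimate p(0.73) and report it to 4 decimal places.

Heun: k1 = f(x_n, p_n); k2 = f(x_n + h, p_n + h·k1); p_{n+1} = p_n + (h/2)·(k1 + k2).
x=-0.200000, p=-0.100000:
  k1 = f(-0.200000, -0.100000) = 0.238000
  k2 = f(0.110000, -0.026220) = -0.327452
  p ← -0.100000 + (0.31/2)·(0.238000 + (-0.327452)) = -0.113865
x=0.110000, p=-0.113865:
  k1 = f(0.110000, -0.113865) = -0.539554
  k2 = f(0.420000, -0.281127) = -1.688327
  p ← -0.113865 + (0.31/2)·(-0.539554 + (-1.688327)) = -0.459187
x=0.420000, p=-0.459187:
  k1 = f(0.420000, -0.459187) = -2.119231
  k2 = f(0.730000, -1.116148) = -4.453079
  p ← -0.459187 + (0.31/2)·(-2.119231 + (-4.453079)) = -1.477895
p(0.73) ≈ -1.4779

-1.4779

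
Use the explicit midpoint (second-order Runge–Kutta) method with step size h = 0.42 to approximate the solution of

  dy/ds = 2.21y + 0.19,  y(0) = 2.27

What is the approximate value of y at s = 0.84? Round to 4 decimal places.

13.0245

Midpoint: k1 = f(s_n, y_n); k2 = f(s_n + h/2, y_n + (h/2)·k1); y_{n+1} = y_n + h·k2.
s=0.000000, y=2.270000:
  k1 = f(0.000000, 2.270000) = 5.206700
  k2 = f(0.210000, 3.363407) = 7.623129
  y ← 2.270000 + 0.42·7.623129 = 5.471714
s=0.420000, y=5.471714:
  k1 = f(0.420000, 5.471714) = 12.282489
  k2 = f(0.630000, 8.051037) = 17.982792
  y ← 5.471714 + 0.42·17.982792 = 13.024487
y(0.84) ≈ 13.0245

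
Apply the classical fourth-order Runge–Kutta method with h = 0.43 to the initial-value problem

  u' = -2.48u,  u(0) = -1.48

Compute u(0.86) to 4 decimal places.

-0.1854

RK4: k1 = f(x_n, u_n); k2 = f(x_n + h/2, u_n + (h/2)·k1); k3 = f(x_n + h/2, u_n + (h/2)·k2); k4 = f(x_n + h, u_n + h·k3); u_{n+1} = u_n + (h/6)·(k1 + 2k2 + 2k3 + k4).
x=0.000000, u=-1.480000:
  k1 = f(0.000000, -1.480000) = 3.670400
  k2 = f(0.215000, -0.690864) = 1.713343
  k3 = f(0.215000, -1.111631) = 2.756846
  k4 = f(0.430000, -0.294556) = 0.730500
  u ← -1.480000 + (0.43/6)·(k1 + 2k2 + 2k3 + k4) = -0.523875
x=0.430000, u=-0.523875:
  k1 = f(0.430000, -0.523875) = 1.299210
  k2 = f(0.645000, -0.244545) = 0.606471
  k3 = f(0.645000, -0.393484) = 0.975840
  k4 = f(0.860000, -0.104264) = 0.258575
  u ← -0.523875 + (0.43/6)·(k1 + 2k2 + 2k3 + k4) = -0.185436
u(0.86) ≈ -0.1854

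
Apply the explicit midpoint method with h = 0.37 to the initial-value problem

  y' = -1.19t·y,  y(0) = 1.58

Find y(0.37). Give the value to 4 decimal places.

Midpoint: k1 = f(t_n, y_n); k2 = f(t_n + h/2, y_n + (h/2)·k1); y_{n+1} = y_n + h·k2.
t=0.000000, y=1.580000:
  k1 = f(0.000000, 1.580000) = 0.000000
  k2 = f(0.185000, 1.580000) = -0.347837
  y ← 1.580000 + 0.37·(-0.347837) = 1.451300
y(0.37) ≈ 1.4513

1.4513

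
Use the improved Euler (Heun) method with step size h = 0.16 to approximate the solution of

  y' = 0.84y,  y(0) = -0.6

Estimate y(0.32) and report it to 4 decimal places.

-0.7845

Heun: k1 = f(s_n, y_n); k2 = f(s_n + h, y_n + h·k1); y_{n+1} = y_n + (h/2)·(k1 + k2).
s=0.000000, y=-0.600000:
  k1 = f(0.000000, -0.600000) = -0.504000
  k2 = f(0.160000, -0.680640) = -0.571738
  y ← -0.600000 + (0.16/2)·(-0.504000 + (-0.571738)) = -0.686059
s=0.160000, y=-0.686059:
  k1 = f(0.160000, -0.686059) = -0.576290
  k2 = f(0.320000, -0.778265) = -0.653743
  y ← -0.686059 + (0.16/2)·(-0.576290 + (-0.653743)) = -0.784462
y(0.32) ≈ -0.7845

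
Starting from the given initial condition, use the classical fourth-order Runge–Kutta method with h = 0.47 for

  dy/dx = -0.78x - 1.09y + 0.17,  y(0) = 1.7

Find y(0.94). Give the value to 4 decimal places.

0.4587

RK4: k1 = f(x_n, y_n); k2 = f(x_n + h/2, y_n + (h/2)·k1); k3 = f(x_n + h/2, y_n + (h/2)·k2); k4 = f(x_n + h, y_n + h·k3); y_{n+1} = y_n + (h/6)·(k1 + 2k2 + 2k3 + k4).
x=0.000000, y=1.700000:
  k1 = f(0.000000, 1.700000) = -1.683000
  k2 = f(0.235000, 1.304495) = -1.435200
  k3 = f(0.235000, 1.362728) = -1.498674
  k4 = f(0.470000, 0.995623) = -1.281829
  y ← 1.700000 + (0.47/6)·(k1 + 2k2 + 2k3 + k4) = 1.008115
x=0.470000, y=1.008115:
  k1 = f(0.470000, 1.008115) = -1.295445
  k2 = f(0.705000, 0.703685) = -1.146917
  k3 = f(0.705000, 0.738589) = -1.184962
  k4 = f(0.940000, 0.451183) = -1.054989
  y ← 1.008115 + (0.47/6)·(k1 + 2k2 + 2k3 + k4) = 0.458670
y(0.94) ≈ 0.4587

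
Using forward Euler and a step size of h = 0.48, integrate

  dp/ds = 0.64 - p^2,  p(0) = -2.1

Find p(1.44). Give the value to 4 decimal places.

Euler: p_{n+1} = p_n + h·f(s_n, p_n).
s=0.000000, p=-2.100000: f=-3.770000 → p ← -2.100000 + 0.48·(-3.770000) = -3.909600
s=0.480000, p=-3.909600: f=-14.644972 → p ← -3.909600 + 0.48·(-14.644972) = -10.939187
s=0.960000, p=-10.939187: f=-119.025804 → p ← -10.939187 + 0.48·(-119.025804) = -68.071573
p(1.44) ≈ -68.0716

-68.0716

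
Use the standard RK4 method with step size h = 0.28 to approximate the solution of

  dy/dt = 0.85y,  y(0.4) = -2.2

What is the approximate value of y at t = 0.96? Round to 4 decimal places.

-3.5411

RK4: k1 = f(t_n, y_n); k2 = f(t_n + h/2, y_n + (h/2)·k1); k3 = f(t_n + h/2, y_n + (h/2)·k2); k4 = f(t_n + h, y_n + h·k3); y_{n+1} = y_n + (h/6)·(k1 + 2k2 + 2k3 + k4).
t=0.400000, y=-2.200000:
  k1 = f(0.400000, -2.200000) = -1.870000
  k2 = f(0.540000, -2.461800) = -2.092530
  k3 = f(0.540000, -2.492954) = -2.119011
  k4 = f(0.680000, -2.793323) = -2.374325
  y ← -2.200000 + (0.28/6)·(k1 + 2k2 + 2k3 + k4) = -2.791146
t=0.680000, y=-2.791146:
  k1 = f(0.680000, -2.791146) = -2.372474
  k2 = f(0.820000, -3.123292) = -2.654798
  k3 = f(0.820000, -3.162817) = -2.688395
  k4 = f(0.960000, -3.543896) = -3.012312
  y ← -2.791146 + (0.28/6)·(k1 + 2k2 + 2k3 + k4) = -3.541134
y(0.96) ≈ -3.5411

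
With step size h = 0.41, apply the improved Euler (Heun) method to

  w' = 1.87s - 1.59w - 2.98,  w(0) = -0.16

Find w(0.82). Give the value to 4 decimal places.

Heun: k1 = f(s_n, w_n); k2 = f(s_n + h, w_n + h·k1); w_{n+1} = w_n + (h/2)·(k1 + k2).
s=0.000000, w=-0.160000:
  k1 = f(0.000000, -0.160000) = -2.725600
  k2 = f(0.410000, -1.277496) = -0.182081
  w ← -0.160000 + (0.41/2)·(-2.725600 + (-0.182081)) = -0.756075
s=0.410000, w=-0.756075:
  k1 = f(0.410000, -0.756075) = -1.011141
  k2 = f(0.820000, -1.170643) = 0.414722
  w ← -0.756075 + (0.41/2)·(-1.011141 + 0.414722) = -0.878341
w(0.82) ≈ -0.8783

-0.8783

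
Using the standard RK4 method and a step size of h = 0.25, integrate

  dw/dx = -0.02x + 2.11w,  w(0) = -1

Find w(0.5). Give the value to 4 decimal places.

-2.8744

RK4: k1 = f(x_n, w_n); k2 = f(x_n + h/2, w_n + (h/2)·k1); k3 = f(x_n + h/2, w_n + (h/2)·k2); k4 = f(x_n + h, w_n + h·k3); w_{n+1} = w_n + (h/6)·(k1 + 2k2 + 2k3 + k4).
x=0.000000, w=-1.000000:
  k1 = f(0.000000, -1.000000) = -2.110000
  k2 = f(0.125000, -1.263750) = -2.669012
  k3 = f(0.125000, -1.333627) = -2.816452
  k4 = f(0.250000, -1.704113) = -3.600678
  w ← -1.000000 + (0.25/6)·(k1 + 2k2 + 2k3 + k4) = -1.695067
x=0.250000, w=-1.695067:
  k1 = f(0.250000, -1.695067) = -3.581591
  k2 = f(0.375000, -2.142766) = -4.528736
  k3 = f(0.375000, -2.261159) = -4.778545
  k4 = f(0.500000, -2.889703) = -6.107274
  w ← -1.695067 + (0.25/6)·(k1 + 2k2 + 2k3 + k4) = -2.874376
w(0.5) ≈ -2.8744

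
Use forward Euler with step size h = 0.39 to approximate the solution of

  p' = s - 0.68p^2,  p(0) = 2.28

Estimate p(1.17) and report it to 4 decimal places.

0.9560

Euler: p_{n+1} = p_n + h·f(s_n, p_n).
s=0.000000, p=2.280000: f=-3.534912 → p ← 2.280000 + 0.39·(-3.534912) = 0.901384
s=0.390000, p=0.901384: f=-0.162496 → p ← 0.901384 + 0.39·(-0.162496) = 0.838011
s=0.780000, p=0.838011: f=0.302462 → p ← 0.838011 + 0.39·0.302462 = 0.955971
p(1.17) ≈ 0.9560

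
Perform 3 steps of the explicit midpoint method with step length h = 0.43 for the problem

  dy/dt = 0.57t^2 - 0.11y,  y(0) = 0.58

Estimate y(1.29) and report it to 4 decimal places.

Midpoint: k1 = f(t_n, y_n); k2 = f(t_n + h/2, y_n + (h/2)·k1); y_{n+1} = y_n + h·k2.
t=0.000000, y=0.580000:
  k1 = f(0.000000, 0.580000) = -0.063800
  k2 = f(0.215000, 0.566283) = -0.035943
  y ← 0.580000 + 0.43·(-0.035943) = 0.564545
t=0.430000, y=0.564545:
  k1 = f(0.430000, 0.564545) = 0.043293
  k2 = f(0.645000, 0.573853) = 0.174010
  y ← 0.564545 + 0.43·0.174010 = 0.639369
t=0.860000, y=0.639369:
  k1 = f(0.860000, 0.639369) = 0.351241
  k2 = f(1.075000, 0.714886) = 0.580069
  y ← 0.639369 + 0.43·0.580069 = 0.888799
y(1.29) ≈ 0.8888

0.8888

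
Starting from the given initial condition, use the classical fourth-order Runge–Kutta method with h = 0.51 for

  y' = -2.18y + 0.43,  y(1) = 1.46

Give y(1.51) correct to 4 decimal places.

RK4: k1 = f(t_n, y_n); k2 = f(t_n + h/2, y_n + (h/2)·k1); k3 = f(t_n + h/2, y_n + (h/2)·k2); k4 = f(t_n + h, y_n + h·k3); y_{n+1} = y_n + (h/6)·(k1 + 2k2 + 2k3 + k4).
t=1.000000, y=1.460000:
  k1 = f(1.000000, 1.460000) = -2.752800
  k2 = f(1.255000, 0.758036) = -1.222518
  k3 = f(1.255000, 1.148258) = -2.073202
  k4 = f(1.510000, 0.402667) = -0.447814
  y ← 1.460000 + (0.51/6)·(k1 + 2k2 + 2k3 + k4) = 0.627675
y(1.51) ≈ 0.6277

0.6277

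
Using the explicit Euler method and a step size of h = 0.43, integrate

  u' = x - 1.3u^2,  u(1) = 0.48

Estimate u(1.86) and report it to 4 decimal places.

1.0550

Euler: u_{n+1} = u_n + h·f(x_n, u_n).
x=1.000000, u=0.480000: f=0.700480 → u ← 0.480000 + 0.43·0.700480 = 0.781206
x=1.430000, u=0.781206: f=0.636632 → u ← 0.781206 + 0.43·0.636632 = 1.054958
u(1.86) ≈ 1.0550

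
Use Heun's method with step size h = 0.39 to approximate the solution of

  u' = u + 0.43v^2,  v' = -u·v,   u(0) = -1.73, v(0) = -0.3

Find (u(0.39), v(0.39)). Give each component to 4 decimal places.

-2.5046, -0.6353

Heun on (u,v): k1 = f(s_n, state_n); k2 = f(s_n + h, state_n + h·k1); state_{n+1} = state_n + (h/2)·(k1 + k2).
0.000000: (-1.730000, -0.300000)
  k1 = (-1.691300, -0.519000)
  predictor → (-2.389607, -0.502410)
  k2 = (-2.281068, -1.200562)
  → (-2.504612, -0.635315)
(u(0.39), v(0.39)) ≈ (-2.5046, -0.6353)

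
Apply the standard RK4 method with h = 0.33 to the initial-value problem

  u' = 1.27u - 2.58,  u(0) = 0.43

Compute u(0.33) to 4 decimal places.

-0.4035

RK4: k1 = f(s_n, u_n); k2 = f(s_n + h/2, u_n + (h/2)·k1); k3 = f(s_n + h/2, u_n + (h/2)·k2); k4 = f(s_n + h, u_n + h·k3); u_{n+1} = u_n + (h/6)·(k1 + 2k2 + 2k3 + k4).
s=0.000000, u=0.430000:
  k1 = f(0.000000, 0.430000) = -2.033900
  k2 = f(0.165000, 0.094406) = -2.460104
  k3 = f(0.165000, 0.024083) = -2.549415
  k4 = f(0.330000, -0.411307) = -3.102360
  u ← 0.430000 + (0.33/6)·(k1 + 2k2 + 2k3 + k4) = -0.403541
u(0.33) ≈ -0.4035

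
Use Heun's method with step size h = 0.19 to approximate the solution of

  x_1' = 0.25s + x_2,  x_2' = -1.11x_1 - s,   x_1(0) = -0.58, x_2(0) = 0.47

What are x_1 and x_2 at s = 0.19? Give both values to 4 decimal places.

Heun on (x_1,x_2): k1 = f(s_n, state_n); k2 = f(s_n + h, state_n + h·k1); state_{n+1} = state_n + (h/2)·(k1 + k2).
0.000000: (-0.580000, 0.470000)
  k1 = (0.470000, 0.643800)
  predictor → (-0.490700, 0.592322)
  k2 = (0.639822, 0.354677)
  → (-0.474567, 0.564855)
(x_1(0.19), x_2(0.19)) ≈ (-0.4746, 0.5649)

-0.4746, 0.5649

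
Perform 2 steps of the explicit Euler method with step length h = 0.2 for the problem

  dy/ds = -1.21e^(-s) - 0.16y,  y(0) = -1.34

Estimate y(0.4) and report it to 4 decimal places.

-1.6880

Euler: y_{n+1} = y_n + h·f(s_n, y_n).
s=0.000000, y=-1.340000: f=-0.995600 → y ← -1.340000 + 0.2·(-0.995600) = -1.539120
s=0.200000, y=-1.539120: f=-0.744405 → y ← -1.539120 + 0.2·(-0.744405) = -1.688001
y(0.4) ≈ -1.6880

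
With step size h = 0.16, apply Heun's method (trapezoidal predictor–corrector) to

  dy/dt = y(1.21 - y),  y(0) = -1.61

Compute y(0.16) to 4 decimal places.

Heun: k1 = f(t_n, y_n); k2 = f(t_n + h, y_n + h·k1); y_{n+1} = y_n + (h/2)·(k1 + k2).
t=0.000000, y=-1.610000:
  k1 = f(0.000000, -1.610000) = -4.540200
  k2 = f(0.160000, -2.336432) = -8.285997
  y ← -1.610000 + (0.16/2)·(-4.540200 + (-8.285997)) = -2.636096
y(0.16) ≈ -2.6361

-2.6361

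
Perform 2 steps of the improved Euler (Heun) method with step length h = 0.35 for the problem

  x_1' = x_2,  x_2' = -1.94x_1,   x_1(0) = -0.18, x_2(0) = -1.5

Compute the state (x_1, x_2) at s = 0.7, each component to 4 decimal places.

Heun on (x_1,x_2): k1 = f(s_n, state_n); k2 = f(s_n + h, state_n + h·k1); state_{n+1} = state_n + (h/2)·(k1 + k2).
0.000000: (-0.180000, -1.500000)
  k1 = (-1.500000, 0.349200)
  predictor → (-0.705000, -1.377780)
  k2 = (-1.377780, 1.367700)
  → (-0.683612, -1.199543)
0.350000: (-0.683612, -1.199543)
  k1 = (-1.199543, 1.326206)
  predictor → (-1.103451, -0.735370)
  k2 = (-0.735370, 2.140696)
  → (-1.022221, -0.592835)
(x_1(0.7), x_2(0.7)) ≈ (-1.0222, -0.5928)

-1.0222, -0.5928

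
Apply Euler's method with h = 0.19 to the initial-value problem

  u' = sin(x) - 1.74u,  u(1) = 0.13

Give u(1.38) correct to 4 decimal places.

0.3417

Euler: u_{n+1} = u_n + h·f(x_n, u_n).
x=1.000000, u=0.130000: f=0.615271 → u ← 0.130000 + 0.19·0.615271 = 0.246901
x=1.190000, u=0.246901: f=0.498760 → u ← 0.246901 + 0.19·0.498760 = 0.341666
u(1.38) ≈ 0.3417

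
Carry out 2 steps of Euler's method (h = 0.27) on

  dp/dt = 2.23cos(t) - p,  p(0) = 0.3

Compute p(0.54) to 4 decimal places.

1.1797

Euler: p_{n+1} = p_n + h·f(t_n, p_n).
t=0.000000, p=0.300000: f=1.930000 → p ← 0.300000 + 0.27·1.930000 = 0.821100
t=0.270000, p=0.821100: f=1.328109 → p ← 0.821100 + 0.27·1.328109 = 1.179689
p(0.54) ≈ 1.1797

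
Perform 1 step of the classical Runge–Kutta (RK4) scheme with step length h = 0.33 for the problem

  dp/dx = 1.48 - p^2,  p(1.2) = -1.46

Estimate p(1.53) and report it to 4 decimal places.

RK4: k1 = f(x_n, p_n); k2 = f(x_n + h/2, p_n + (h/2)·k1); k3 = f(x_n + h/2, p_n + (h/2)·k2); k4 = f(x_n + h, p_n + h·k3); p_{n+1} = p_n + (h/6)·(k1 + 2k2 + 2k3 + k4).
x=1.200000, p=-1.460000:
  k1 = f(1.200000, -1.460000) = -0.651600
  k2 = f(1.365000, -1.567514) = -0.977100
  k3 = f(1.365000, -1.621222) = -1.148359
  k4 = f(1.530000, -1.838959) = -1.901769
  p ← -1.460000 + (0.33/6)·(k1 + 2k2 + 2k3 + k4) = -1.834236
p(1.53) ≈ -1.8342

-1.8342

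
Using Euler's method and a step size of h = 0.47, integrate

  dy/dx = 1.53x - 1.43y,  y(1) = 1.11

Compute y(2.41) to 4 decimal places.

Euler: y_{n+1} = y_n + h·f(x_n, y_n).
x=1.000000, y=1.110000: f=-0.057300 → y ← 1.110000 + 0.47·(-0.057300) = 1.083069
x=1.470000, y=1.083069: f=0.700311 → y ← 1.083069 + 0.47·0.700311 = 1.412215
x=1.940000, y=1.412215: f=0.948732 → y ← 1.412215 + 0.47·0.948732 = 1.858119
y(2.41) ≈ 1.8581

1.8581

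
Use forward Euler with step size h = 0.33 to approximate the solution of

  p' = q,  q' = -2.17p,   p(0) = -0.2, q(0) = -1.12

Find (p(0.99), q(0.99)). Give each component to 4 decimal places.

-1.0797, 0.0698

Euler on (p,q): p_{n+1} = p_n + h·p', q_{n+1} = q_n + h·q'.
0.000000: (-0.200000, -1.120000); f=(-1.120000, 0.434000) → (-0.569600, -0.976780)
0.330000: (-0.569600, -0.976780); f=(-0.976780, 1.236032) → (-0.891937, -0.568889)
0.660000: (-0.891937, -0.568889); f=(-0.568889, 1.935504) → (-1.079671, 0.069827)
(p(0.99), q(0.99)) ≈ (-1.0797, 0.0698)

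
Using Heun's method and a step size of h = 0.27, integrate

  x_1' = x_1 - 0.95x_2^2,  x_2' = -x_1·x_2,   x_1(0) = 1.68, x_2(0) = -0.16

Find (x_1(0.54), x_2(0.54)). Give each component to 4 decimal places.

2.8589, -0.0543

Heun on (x_1,x_2): k1 = f(x_n, state_n); k2 = f(x_n + h, state_n + h·k1); state_{n+1} = state_n + (h/2)·(k1 + k2).
0.000000: (1.680000, -0.160000)
  k1 = (1.655680, 0.268800)
  predictor → (2.127034, -0.087424)
  k2 = (2.119773, 0.185954)
  → (2.189686, -0.098608)
0.270000: (2.189686, -0.098608)
  k1 = (2.180449, 0.215921)
  predictor → (2.778407, -0.040310)
  k2 = (2.776864, 0.111996)
  → (2.858923, -0.054339)
(x_1(0.54), x_2(0.54)) ≈ (2.8589, -0.0543)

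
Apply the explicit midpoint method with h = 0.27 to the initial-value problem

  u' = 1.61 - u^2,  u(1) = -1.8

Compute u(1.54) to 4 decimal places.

-4.5794

Midpoint: k1 = f(x_n, u_n); k2 = f(x_n + h/2, u_n + (h/2)·k1); u_{n+1} = u_n + h·k2.
x=1.000000, u=-1.800000:
  k1 = f(1.000000, -1.800000) = -1.630000
  k2 = f(1.135000, -2.020050) = -2.470602
  u ← -1.800000 + 0.27·(-2.470602) = -2.467063
x=1.270000, u=-2.467063:
  k1 = f(1.270000, -2.467063) = -4.476398
  k2 = f(1.405000, -3.071376) = -7.823352
  u ← -2.467063 + 0.27·(-7.823352) = -4.579368
u(1.54) ≈ -4.5794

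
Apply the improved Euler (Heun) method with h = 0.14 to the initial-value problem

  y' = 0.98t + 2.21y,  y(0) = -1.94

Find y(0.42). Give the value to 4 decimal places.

-4.7358

Heun: k1 = f(t_n, y_n); k2 = f(t_n + h, y_n + h·k1); y_{n+1} = y_n + (h/2)·(k1 + k2).
t=0.000000, y=-1.940000:
  k1 = f(0.000000, -1.940000) = -4.287400
  k2 = f(0.140000, -2.540236) = -5.476722
  y ← -1.940000 + (0.14/2)·(-4.287400 + (-5.476722)) = -2.623489
t=0.140000, y=-2.623489:
  k1 = f(0.140000, -2.623489) = -5.660710
  k2 = f(0.280000, -3.415988) = -7.274933
  y ← -2.623489 + (0.14/2)·(-5.660710 + (-7.274933)) = -3.528984
t=0.280000, y=-3.528984:
  k1 = f(0.280000, -3.528984) = -7.524654
  k2 = f(0.420000, -4.582435) = -9.715581
  y ← -3.528984 + (0.14/2)·(-7.524654 + (-9.715581)) = -4.735800
y(0.42) ≈ -4.7358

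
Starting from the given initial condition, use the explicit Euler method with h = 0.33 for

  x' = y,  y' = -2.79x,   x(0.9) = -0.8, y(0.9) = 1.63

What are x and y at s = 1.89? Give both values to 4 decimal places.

1.3795, 2.1302

Euler on (x,y): x_{n+1} = x_n + h·x', y_{n+1} = y_n + h·y'.
0.900000: (-0.800000, 1.630000); f=(1.630000, 2.232000) → (-0.262100, 2.366560)
1.230000: (-0.262100, 2.366560); f=(2.366560, 0.731259) → (0.518865, 2.607875)
1.560000: (0.518865, 2.607875); f=(2.607875, -1.447633) → (1.379464, 2.130157)
(x(1.89), y(1.89)) ≈ (1.3795, 2.1302)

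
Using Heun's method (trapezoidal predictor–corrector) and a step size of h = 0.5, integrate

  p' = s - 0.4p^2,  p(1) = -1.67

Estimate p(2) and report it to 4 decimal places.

Heun: k1 = f(s_n, p_n); k2 = f(s_n + h, p_n + h·k1); p_{n+1} = p_n + (h/2)·(k1 + k2).
s=1.000000, p=-1.670000:
  k1 = f(1.000000, -1.670000) = -0.115560
  k2 = f(1.500000, -1.727780) = 0.305911
  p ← -1.670000 + (0.5/2)·(-0.115560 + 0.305911) = -1.622412
s=1.500000, p=-1.622412:
  k1 = f(1.500000, -1.622412) = 0.447111
  k2 = f(2.000000, -1.398857) = 1.217280
  p ← -1.622412 + (0.5/2)·(0.447111 + 1.217280) = -1.206315
p(2) ≈ -1.2063

-1.2063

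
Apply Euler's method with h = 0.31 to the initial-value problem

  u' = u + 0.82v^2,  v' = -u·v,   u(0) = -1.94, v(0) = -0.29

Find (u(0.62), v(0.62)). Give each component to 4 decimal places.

-3.2464, -0.8272

Euler on (u,v): u_{n+1} = u_n + h·u', v_{n+1} = v_n + h·v'.
0.000000: (-1.940000, -0.290000); f=(-1.871038, -0.562600) → (-2.520022, -0.464406)
0.310000: (-2.520022, -0.464406); f=(-2.343170, -1.170313) → (-3.246404, -0.827203)
(u(0.62), v(0.62)) ≈ (-3.2464, -0.8272)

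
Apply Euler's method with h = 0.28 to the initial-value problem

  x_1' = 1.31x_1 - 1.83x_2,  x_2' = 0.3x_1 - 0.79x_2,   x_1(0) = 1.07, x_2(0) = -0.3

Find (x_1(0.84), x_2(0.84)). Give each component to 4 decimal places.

Euler on (x_1,x_2): x_1_{n+1} = x_1_n + h·x_1', x_2_{n+1} = x_2_n + h·x_2'.
0.000000: (1.070000, -0.300000); f=(1.950700, 0.558000) → (1.616196, -0.143760)
0.280000: (1.616196, -0.143760); f=(2.380298, 0.598429) → (2.282679, 0.023800)
0.560000: (2.282679, 0.023800); f=(2.946756, 0.666002) → (3.107771, 0.210281)
(x_1(0.84), x_2(0.84)) ≈ (3.1078, 0.2103)

3.1078, 0.2103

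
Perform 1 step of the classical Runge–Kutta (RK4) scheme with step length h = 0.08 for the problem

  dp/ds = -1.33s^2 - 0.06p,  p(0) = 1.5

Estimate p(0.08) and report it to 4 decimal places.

RK4: k1 = f(s_n, p_n); k2 = f(s_n + h/2, p_n + (h/2)·k1); k3 = f(s_n + h/2, p_n + (h/2)·k2); k4 = f(s_n + h, p_n + h·k3); p_{n+1} = p_n + (h/6)·(k1 + 2k2 + 2k3 + k4).
s=0.000000, p=1.500000:
  k1 = f(0.000000, 1.500000) = -0.090000
  k2 = f(0.040000, 1.496400) = -0.091912
  k3 = f(0.040000, 1.496324) = -0.091907
  k4 = f(0.080000, 1.492647) = -0.098071
  p ← 1.500000 + (0.08/6)·(k1 + 2k2 + 2k3 + k4) = 1.492591
p(0.08) ≈ 1.4926

1.4926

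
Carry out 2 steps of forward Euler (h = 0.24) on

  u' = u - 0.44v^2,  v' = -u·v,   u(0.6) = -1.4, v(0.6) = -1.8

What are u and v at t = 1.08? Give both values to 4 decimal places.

Euler on (u,v): u_{n+1} = u_n + h·u', v_{n+1} = v_n + h·v'.
0.600000: (-1.400000, -1.800000); f=(-2.825600, -2.520000) → (-2.078144, -2.404800)
0.840000: (-2.078144, -2.404800); f=(-4.622692, -4.997521) → (-3.187590, -3.604205)
(u(1.08), v(1.08)) ≈ (-3.1876, -3.6042)

-3.1876, -3.6042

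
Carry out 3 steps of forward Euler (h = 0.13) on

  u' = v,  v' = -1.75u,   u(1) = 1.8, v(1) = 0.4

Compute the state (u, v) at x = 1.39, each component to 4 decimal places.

Euler on (u,v): u_{n+1} = u_n + h·u', v_{n+1} = v_n + h·v'.
1.000000: (1.800000, 0.400000); f=(0.400000, -3.150000) → (1.852000, -0.009500)
1.130000: (1.852000, -0.009500); f=(-0.009500, -3.241000) → (1.850765, -0.430830)
1.260000: (1.850765, -0.430830); f=(-0.430830, -3.238839) → (1.794757, -0.851879)
(u(1.39), v(1.39)) ≈ (1.7948, -0.8519)

1.7948, -0.8519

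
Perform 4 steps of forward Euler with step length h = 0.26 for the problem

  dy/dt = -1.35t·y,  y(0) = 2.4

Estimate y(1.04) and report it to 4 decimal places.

Euler: y_{n+1} = y_n + h·f(t_n, y_n).
t=0.000000, y=2.400000: f=0.000000 → y ← 2.400000 + 0.26·0.000000 = 2.400000
t=0.260000, y=2.400000: f=-0.842400 → y ← 2.400000 + 0.26·(-0.842400) = 2.180976
t=0.520000, y=2.180976: f=-1.531045 → y ← 2.180976 + 0.26·(-1.531045) = 1.782904
t=0.780000, y=1.782904: f=-1.877398 → y ← 1.782904 + 0.26·(-1.877398) = 1.294781
y(1.04) ≈ 1.2948

1.2948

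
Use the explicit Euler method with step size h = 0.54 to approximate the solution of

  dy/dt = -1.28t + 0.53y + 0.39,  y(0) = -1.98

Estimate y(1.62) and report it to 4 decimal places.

Euler: y_{n+1} = y_n + h·f(t_n, y_n).
t=0.000000, y=-1.980000: f=-0.659400 → y ← -1.980000 + 0.54·(-0.659400) = -2.336076
t=0.540000, y=-2.336076: f=-1.539320 → y ← -2.336076 + 0.54·(-1.539320) = -3.167309
t=1.080000, y=-3.167309: f=-2.671074 → y ← -3.167309 + 0.54·(-2.671074) = -4.609689
y(1.62) ≈ -4.6097

-4.6097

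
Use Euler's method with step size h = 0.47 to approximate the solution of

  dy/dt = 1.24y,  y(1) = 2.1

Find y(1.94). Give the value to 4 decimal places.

Euler: y_{n+1} = y_n + h·f(t_n, y_n).
t=1.000000, y=2.100000: f=2.604000 → y ← 2.100000 + 0.47·2.604000 = 3.323880
t=1.470000, y=3.323880: f=4.121611 → y ← 3.323880 + 0.47·4.121611 = 5.261037
y(1.94) ≈ 5.2610

5.2610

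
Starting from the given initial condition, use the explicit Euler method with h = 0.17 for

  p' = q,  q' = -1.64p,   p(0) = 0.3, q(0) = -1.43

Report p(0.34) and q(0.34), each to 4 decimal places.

-0.2004, -1.5295

Euler on (p,q): p_{n+1} = p_n + h·p', q_{n+1} = q_n + h·q'.
0.000000: (0.300000, -1.430000); f=(-1.430000, -0.492000) → (0.056900, -1.513640)
0.170000: (0.056900, -1.513640); f=(-1.513640, -0.093316) → (-0.200419, -1.529504)
(p(0.34), q(0.34)) ≈ (-0.2004, -1.5295)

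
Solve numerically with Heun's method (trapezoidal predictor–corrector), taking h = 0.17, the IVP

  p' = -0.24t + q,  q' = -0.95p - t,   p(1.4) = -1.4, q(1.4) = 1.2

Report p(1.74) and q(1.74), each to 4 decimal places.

-1.1330, 1.0728

Heun on (p,q): k1 = f(t_n, state_n); k2 = f(t_n + h, state_n + h·k1); state_{n+1} = state_n + (h/2)·(k1 + k2).
1.400000: (-1.400000, 1.200000)
  k1 = (0.864000, -0.070000)
  predictor → (-1.253120, 1.188100)
  k2 = (0.811300, -0.379536)
  → (-1.257599, 1.161789)
1.570000: (-1.257599, 1.161789)
  k1 = (0.784989, -0.375280)
  predictor → (-1.124151, 1.097992)
  k2 = (0.680392, -0.672056)
  → (-1.133042, 1.072766)
(p(1.74), q(1.74)) ≈ (-1.1330, 1.0728)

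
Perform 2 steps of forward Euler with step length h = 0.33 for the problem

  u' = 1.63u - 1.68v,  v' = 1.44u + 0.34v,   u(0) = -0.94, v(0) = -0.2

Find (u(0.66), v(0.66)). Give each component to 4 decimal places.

-1.6817, -1.3785

Euler on (u,v): u_{n+1} = u_n + h·u', v_{n+1} = v_n + h·v'.
0.000000: (-0.940000, -0.200000); f=(-1.196200, -1.421600) → (-1.334746, -0.669128)
0.330000: (-1.334746, -0.669128); f=(-1.051501, -2.149538) → (-1.681741, -1.378475)
(u(0.66), v(0.66)) ≈ (-1.6817, -1.3785)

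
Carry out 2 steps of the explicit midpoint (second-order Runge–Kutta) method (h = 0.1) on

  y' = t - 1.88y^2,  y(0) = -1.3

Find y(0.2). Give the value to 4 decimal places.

-2.4025

Midpoint: k1 = f(t_n, y_n); k2 = f(t_n + h/2, y_n + (h/2)·k1); y_{n+1} = y_n + h·k2.
t=0.000000, y=-1.300000:
  k1 = f(0.000000, -1.300000) = -3.177200
  k2 = f(0.050000, -1.458860) = -3.951152
  y ← -1.300000 + 0.1·(-3.951152) = -1.695115
t=0.100000, y=-1.695115:
  k1 = f(0.100000, -1.695115) = -5.302021
  k2 = f(0.150000, -1.960216) = -7.073802
  y ← -1.695115 + 0.1·(-7.073802) = -2.402495
y(0.2) ≈ -2.4025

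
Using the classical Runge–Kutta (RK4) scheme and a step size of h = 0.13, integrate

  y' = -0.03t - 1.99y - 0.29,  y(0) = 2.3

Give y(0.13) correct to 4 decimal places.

RK4: k1 = f(t_n, y_n); k2 = f(t_n + h/2, y_n + (h/2)·k1); k3 = f(t_n + h/2, y_n + (h/2)·k2); k4 = f(t_n + h, y_n + h·k3); y_{n+1} = y_n + (h/6)·(k1 + 2k2 + 2k3 + k4).
t=0.000000, y=2.300000:
  k1 = f(0.000000, 2.300000) = -4.867000
  k2 = f(0.065000, 1.983645) = -4.239404
  k3 = f(0.065000, 2.024439) = -4.320583
  k4 = f(0.130000, 1.738324) = -3.753165
  y ← 2.300000 + (0.13/6)·(k1 + 2k2 + 2k3 + k4) = 1.742297
y(0.13) ≈ 1.7423

1.7423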